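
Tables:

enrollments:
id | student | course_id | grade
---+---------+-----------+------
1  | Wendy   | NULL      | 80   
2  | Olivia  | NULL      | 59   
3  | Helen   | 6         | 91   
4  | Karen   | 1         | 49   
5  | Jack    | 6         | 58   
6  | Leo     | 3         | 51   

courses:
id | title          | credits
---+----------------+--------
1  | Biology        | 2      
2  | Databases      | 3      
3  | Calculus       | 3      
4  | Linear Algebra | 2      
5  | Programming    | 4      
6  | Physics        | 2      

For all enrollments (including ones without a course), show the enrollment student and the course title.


LEFT JOIN keeps every row from enrollments (the left table); where course_id has no match in courses, the course columns become NULL. Walk through each enrollment:
  - enrollment 1 (Wendy): course_id=NULL, no match -> kept with NULL
  - enrollment 2 (Olivia): course_id=NULL, no match -> kept with NULL
  - enrollment 3 (Helen): course_id=6 -> matches Physics
  - enrollment 4 (Karen): course_id=1 -> matches Biology
  - enrollment 5 (Jack): course_id=6 -> matches Physics
  - enrollment 6 (Leo): course_id=3 -> matches Calculus
All 6 rows appear; 2 have NULL course.

SQL:
SELECT a.student, b.title AS course
FROM enrollments a
LEFT JOIN courses b ON a.course_id = b.id

Result:
student | course  
--------+---------
Wendy   | NULL    
Olivia  | NULL    
Helen   | Physics 
Karen   | Biology 
Jack    | Physics 
Leo     | Calculus


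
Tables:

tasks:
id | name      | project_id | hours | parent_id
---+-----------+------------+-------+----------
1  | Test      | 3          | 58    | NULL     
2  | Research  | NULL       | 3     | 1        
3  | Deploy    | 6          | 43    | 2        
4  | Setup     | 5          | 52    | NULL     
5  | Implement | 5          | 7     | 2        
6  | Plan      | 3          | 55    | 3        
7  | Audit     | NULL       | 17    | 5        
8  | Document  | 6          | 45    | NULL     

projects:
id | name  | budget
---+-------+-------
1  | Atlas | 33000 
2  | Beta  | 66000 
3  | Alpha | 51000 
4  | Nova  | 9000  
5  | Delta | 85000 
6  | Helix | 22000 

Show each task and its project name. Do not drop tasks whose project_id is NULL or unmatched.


LEFT JOIN keeps every row from tasks (the left table); where project_id has no match in projects, the project columns become NULL. Walk through each task:
  - task 1 (Test): project_id=3 -> matches Alpha
  - task 2 (Research): project_id=NULL, no match -> kept with NULL
  - task 3 (Deploy): project_id=6 -> matches Helix
  - task 4 (Setup): project_id=5 -> matches Delta
  - task 5 (Implement): project_id=5 -> matches Delta
  - task 6 (Plan): project_id=3 -> matches Alpha
  - task 7 (Audit): project_id=NULL, no match -> kept with NULL
  - task 8 (Document): project_id=6 -> matches Helix
All 8 rows appear; 2 have NULL project.

SQL:
SELECT a.name, b.name AS project
FROM tasks a
LEFT JOIN projects b ON a.project_id = b.id

Result:
name      | project
----------+--------
Test      | Alpha  
Research  | NULL   
Deploy    | Helix  
Setup     | Delta  
Implement | Delta  
Plan      | Alpha  
Audit     | NULL   
Document  | Helix  


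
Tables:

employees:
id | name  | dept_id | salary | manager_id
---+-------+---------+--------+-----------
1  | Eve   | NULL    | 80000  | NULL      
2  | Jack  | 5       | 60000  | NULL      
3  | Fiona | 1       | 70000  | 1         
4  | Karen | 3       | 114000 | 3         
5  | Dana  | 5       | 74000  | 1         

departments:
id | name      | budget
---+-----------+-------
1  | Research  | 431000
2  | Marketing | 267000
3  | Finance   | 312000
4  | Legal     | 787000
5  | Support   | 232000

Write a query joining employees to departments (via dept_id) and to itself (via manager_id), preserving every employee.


Two LEFT JOINs from the same base table employees: one to departments via dept_id, one to employees itself via manager_id. Both are LEFT so every employee is preserved.
Match against departments:
  - employee 1 (Eve): dept_id=NULL, no match -> kept with NULL
  - employee 2 (Jack): dept_id=5 -> matches Support
  - employee 3 (Fiona): dept_id=1 -> matches Research
  - employee 4 (Karen): dept_id=3 -> matches Finance
  - employee 5 (Dana): dept_id=5 -> matches Support
Match against employees (self):
  - employee 1 (Eve): manager_id=NULL -> NULL
  - employee 2 (Jack): manager_id=NULL -> NULL
  - employee 3 (Fiona): manager_id=1 -> Eve
  - employee 4 (Karen): manager_id=3 -> Fiona
  - employee 5 (Dana): manager_id=1 -> Eve

SQL:
SELECT a.name, b.name AS department, c.name AS manager
FROM employees a
LEFT JOIN departments b ON a.dept_id = b.id
LEFT JOIN employees c ON a.manager_id = c.id

Result:
name  | department | manager
------+------------+--------
Eve   | NULL       | NULL   
Jack  | Support    | NULL   
Fiona | Research   | Eve    
Karen | Finance    | Fiona  
Dana  | Support    | Eve    


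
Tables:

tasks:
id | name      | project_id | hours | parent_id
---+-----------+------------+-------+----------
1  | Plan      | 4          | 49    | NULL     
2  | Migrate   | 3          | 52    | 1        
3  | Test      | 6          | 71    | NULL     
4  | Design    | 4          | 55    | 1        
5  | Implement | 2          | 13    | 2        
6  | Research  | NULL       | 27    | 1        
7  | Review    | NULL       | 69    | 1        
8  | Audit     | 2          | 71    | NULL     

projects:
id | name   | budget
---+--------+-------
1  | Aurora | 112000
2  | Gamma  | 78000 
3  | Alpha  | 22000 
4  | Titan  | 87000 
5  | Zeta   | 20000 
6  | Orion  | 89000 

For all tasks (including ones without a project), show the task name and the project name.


LEFT JOIN keeps every row from tasks (the left table); where project_id has no match in projects, the project columns become NULL. Walk through each task:
  - task 1 (Plan): project_id=4 -> matches Titan
  - task 2 (Migrate): project_id=3 -> matches Alpha
  - task 3 (Test): project_id=6 -> matches Orion
  - task 4 (Design): project_id=4 -> matches Titan
  - task 5 (Implement): project_id=2 -> matches Gamma
  - task 6 (Research): project_id=NULL, no match -> kept with NULL
  - task 7 (Review): project_id=NULL, no match -> kept with NULL
  - task 8 (Audit): project_id=2 -> matches Gamma
All 8 rows appear; 2 have NULL project.

SQL:
SELECT a.name, b.name AS project
FROM tasks a
LEFT JOIN projects b ON a.project_id = b.id

Result:
name      | project
----------+--------
Plan      | Titan  
Migrate   | Alpha  
Test      | Orion  
Design    | Titan  
Implement | Gamma  
Research  | NULL   
Review    | NULL   
Audit     | Gamma  


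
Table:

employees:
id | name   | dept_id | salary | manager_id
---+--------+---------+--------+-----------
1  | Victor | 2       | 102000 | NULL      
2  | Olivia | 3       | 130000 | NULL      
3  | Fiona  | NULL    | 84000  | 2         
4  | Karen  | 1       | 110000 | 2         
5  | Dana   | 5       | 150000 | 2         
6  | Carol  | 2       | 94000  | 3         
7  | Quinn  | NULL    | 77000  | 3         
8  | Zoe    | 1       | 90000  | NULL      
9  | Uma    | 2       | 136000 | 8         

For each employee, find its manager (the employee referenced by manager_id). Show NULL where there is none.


This is a self-join: employees is joined to a second copy of itself, matching each row's manager_id to another row's id. Use LEFT JOIN so rows with manager_id=NULL are kept.
  - employee 1 (Victor): manager_id=NULL -> NULL
  - employee 2 (Olivia): manager_id=NULL -> NULL
  - employee 3 (Fiona): manager_id=2 -> Olivia
  - employee 4 (Karen): manager_id=2 -> Olivia
  - employee 5 (Dana): manager_id=2 -> Olivia
  - employee 6 (Carol): manager_id=3 -> Fiona
  - employee 7 (Quinn): manager_id=3 -> Fiona
  - employee 8 (Zoe): manager_id=NULL -> NULL
  - employee 9 (Uma): manager_id=8 -> Zoe

SQL:
SELECT a.name AS item, b.name AS manager
FROM employees a
LEFT JOIN employees b ON a.manager_id = b.id

Result:
item   | manager
-------+--------
Victor | NULL   
Olivia | NULL   
Fiona  | Olivia 
Karen  | Olivia 
Dana   | Olivia 
Carol  | Fiona  
Quinn  | Fiona  
Zoe    | NULL   
Uma    | Zoe    


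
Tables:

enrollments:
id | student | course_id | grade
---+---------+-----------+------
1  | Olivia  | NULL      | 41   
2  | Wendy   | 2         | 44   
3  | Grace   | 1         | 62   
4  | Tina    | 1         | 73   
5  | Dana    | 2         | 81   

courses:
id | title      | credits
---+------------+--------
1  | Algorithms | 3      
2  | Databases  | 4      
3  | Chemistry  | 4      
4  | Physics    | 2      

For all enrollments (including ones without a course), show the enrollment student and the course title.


LEFT JOIN keeps every row from enrollments (the left table); where course_id has no match in courses, the course columns become NULL. Walk through each enrollment:
  - enrollment 1 (Olivia): course_id=NULL, no match -> kept with NULL
  - enrollment 2 (Wendy): course_id=2 -> matches Databases
  - enrollment 3 (Grace): course_id=1 -> matches Algorithms
  - enrollment 4 (Tina): course_id=1 -> matches Algorithms
  - enrollment 5 (Dana): course_id=2 -> matches Databases
All 5 rows appear; 1 has NULL course.

SQL:
SELECT a.student, b.title AS course
FROM enrollments a
LEFT JOIN courses b ON a.course_id = b.id

Result:
student | course    
--------+-----------
Olivia  | NULL      
Wendy   | Databases 
Grace   | Algorithms
Tina    | Algorithms
Dana    | Databases 


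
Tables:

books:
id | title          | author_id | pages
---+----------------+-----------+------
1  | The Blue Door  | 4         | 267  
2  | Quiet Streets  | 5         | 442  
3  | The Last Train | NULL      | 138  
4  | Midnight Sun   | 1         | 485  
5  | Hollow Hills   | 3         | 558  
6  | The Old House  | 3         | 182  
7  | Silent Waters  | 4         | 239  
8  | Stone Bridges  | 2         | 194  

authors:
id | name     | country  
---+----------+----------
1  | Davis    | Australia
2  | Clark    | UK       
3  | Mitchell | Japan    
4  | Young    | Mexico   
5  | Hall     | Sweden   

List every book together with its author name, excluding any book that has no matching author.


INNER JOIN keeps only books rows whose author_id matches an id in authors. Walk through each book:
  - book 1 (The Blue Door): author_id=4 -> matches Young
  - book 2 (Quiet Streets): author_id=5 -> matches Hall
  - book 3 (The Last Train): author_id=NULL, no match -> dropped
  - book 4 (Midnight Sun): author_id=1 -> matches Davis
  - book 5 (Hollow Hills): author_id=3 -> matches Mitchell
  - book 6 (The Old House): author_id=3 -> matches Mitchell
  - book 7 (Silent Waters): author_id=4 -> matches Young
  - book 8 (Stone Bridges): author_id=2 -> matches Clark
So 1 of 8 rows is dropped.

SQL:
SELECT a.title, b.name AS author
FROM books a
INNER JOIN authors b ON a.author_id = b.id

Result:
title         | author  
--------------+---------
The Blue Door | Young   
Quiet Streets | Hall    
Midnight Sun  | Davis   
Hollow Hills  | Mitchell
The Old House | Mitchell
Silent Waters | Young   
Stone Bridges | Clark   


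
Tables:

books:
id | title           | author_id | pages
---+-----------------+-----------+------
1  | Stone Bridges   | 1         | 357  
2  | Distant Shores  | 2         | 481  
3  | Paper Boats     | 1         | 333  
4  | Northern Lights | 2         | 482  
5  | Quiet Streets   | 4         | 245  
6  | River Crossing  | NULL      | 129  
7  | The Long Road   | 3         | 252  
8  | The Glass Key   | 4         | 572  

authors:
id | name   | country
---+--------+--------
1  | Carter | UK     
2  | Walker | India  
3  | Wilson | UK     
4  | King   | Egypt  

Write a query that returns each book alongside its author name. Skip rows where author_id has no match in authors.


INNER JOIN keeps only books rows whose author_id matches an id in authors. Walk through each book:
  - book 1 (Stone Bridges): author_id=1 -> matches Carter
  - book 2 (Distant Shores): author_id=2 -> matches Walker
  - book 3 (Paper Boats): author_id=1 -> matches Carter
  - book 4 (Northern Lights): author_id=2 -> matches Walker
  - book 5 (Quiet Streets): author_id=4 -> matches King
  - book 6 (River Crossing): author_id=NULL, no match -> dropped
  - book 7 (The Long Road): author_id=3 -> matches Wilson
  - book 8 (The Glass Key): author_id=4 -> matches King
So 1 of 8 rows is dropped.

SQL:
SELECT a.title, b.name AS author
FROM books a
INNER JOIN authors b ON a.author_id = b.id

Result:
title           | author
----------------+-------
Stone Bridges   | Carter
Distant Shores  | Walker
Paper Boats     | Carter
Northern Lights | Walker
Quiet Streets   | King  
The Long Road   | Wilson
The Glass Key   | King  


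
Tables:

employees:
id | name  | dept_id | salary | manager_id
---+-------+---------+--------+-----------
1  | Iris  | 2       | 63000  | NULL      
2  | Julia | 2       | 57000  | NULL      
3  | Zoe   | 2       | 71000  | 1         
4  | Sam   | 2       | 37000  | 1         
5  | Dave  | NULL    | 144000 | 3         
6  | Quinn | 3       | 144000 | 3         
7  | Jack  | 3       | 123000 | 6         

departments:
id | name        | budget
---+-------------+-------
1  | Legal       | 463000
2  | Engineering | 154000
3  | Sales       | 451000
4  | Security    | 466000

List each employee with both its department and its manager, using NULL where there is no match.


Two LEFT JOINs from the same base table employees: one to departments via dept_id, one to employees itself via manager_id. Both are LEFT so every employee is preserved.
Match against departments:
  - employee 1 (Iris): dept_id=2 -> matches Engineering
  - employee 2 (Julia): dept_id=2 -> matches Engineering
  - employee 3 (Zoe): dept_id=2 -> matches Engineering
  - employee 4 (Sam): dept_id=2 -> matches Engineering
  - employee 5 (Dave): dept_id=NULL, no match -> kept with NULL
  - employee 6 (Quinn): dept_id=3 -> matches Sales
  - employee 7 (Jack): dept_id=3 -> matches Sales
Match against employees (self):
  - employee 1 (Iris): manager_id=NULL -> NULL
  - employee 2 (Julia): manager_id=NULL -> NULL
  - employee 3 (Zoe): manager_id=1 -> Iris
  - employee 4 (Sam): manager_id=1 -> Iris
  - employee 5 (Dave): manager_id=3 -> Zoe
  - employee 6 (Quinn): manager_id=3 -> Zoe
  - employee 7 (Jack): manager_id=6 -> Quinn

SQL:
SELECT a.name, b.name AS department, c.name AS manager
FROM employees a
LEFT JOIN departments b ON a.dept_id = b.id
LEFT JOIN employees c ON a.manager_id = c.id

Result:
name  | department  | manager
------+-------------+--------
Iris  | Engineering | NULL   
Julia | Engineering | NULL   
Zoe   | Engineering | Iris   
Sam   | Engineering | Iris   
Dave  | NULL        | Zoe    
Quinn | Sales       | Zoe    
Jack  | Sales       | Quinn  


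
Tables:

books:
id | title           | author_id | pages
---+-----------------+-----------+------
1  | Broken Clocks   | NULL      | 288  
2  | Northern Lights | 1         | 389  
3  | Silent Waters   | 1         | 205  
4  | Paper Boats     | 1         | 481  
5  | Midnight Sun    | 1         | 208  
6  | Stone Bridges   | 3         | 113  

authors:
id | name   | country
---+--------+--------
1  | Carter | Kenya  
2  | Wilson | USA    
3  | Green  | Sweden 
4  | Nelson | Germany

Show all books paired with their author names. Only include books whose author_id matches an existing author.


INNER JOIN keeps only books rows whose author_id matches an id in authors. Walk through each book:
  - book 1 (Broken Clocks): author_id=NULL, no match -> dropped
  - book 2 (Northern Lights): author_id=1 -> matches Carter
  - book 3 (Silent Waters): author_id=1 -> matches Carter
  - book 4 (Paper Boats): author_id=1 -> matches Carter
  - book 5 (Midnight Sun): author_id=1 -> matches Carter
  - book 6 (Stone Bridges): author_id=3 -> matches Green
So 1 of 6 rows is dropped.

SQL:
SELECT a.title, b.name AS author
FROM books a
INNER JOIN authors b ON a.author_id = b.id

Result:
title           | author
----------------+-------
Northern Lights | Carter
Silent Waters   | Carter
Paper Boats     | Carter
Midnight Sun    | Carter
Stone Bridges   | Green 


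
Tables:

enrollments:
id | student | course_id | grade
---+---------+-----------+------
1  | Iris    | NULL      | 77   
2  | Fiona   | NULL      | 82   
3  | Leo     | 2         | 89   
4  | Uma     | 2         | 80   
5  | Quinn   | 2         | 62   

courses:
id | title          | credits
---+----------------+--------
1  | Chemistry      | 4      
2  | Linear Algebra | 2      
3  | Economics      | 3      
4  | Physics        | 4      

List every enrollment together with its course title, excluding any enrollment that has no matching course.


INNER JOIN keeps only enrollments rows whose course_id matches an id in courses. Walk through each enrollment:
  - enrollment 1 (Iris): course_id=NULL, no match -> dropped
  - enrollment 2 (Fiona): course_id=NULL, no match -> dropped
  - enrollment 3 (Leo): course_id=2 -> matches Linear Algebra
  - enrollment 4 (Uma): course_id=2 -> matches Linear Algebra
  - enrollment 5 (Quinn): course_id=2 -> matches Linear Algebra
So 2 of 5 rows are dropped.

SQL:
SELECT a.student, b.title AS course
FROM enrollments a
INNER JOIN courses b ON a.course_id = b.id

Result:
student | course        
--------+---------------
Leo     | Linear Algebra
Uma     | Linear Algebra
Quinn   | Linear Algebra


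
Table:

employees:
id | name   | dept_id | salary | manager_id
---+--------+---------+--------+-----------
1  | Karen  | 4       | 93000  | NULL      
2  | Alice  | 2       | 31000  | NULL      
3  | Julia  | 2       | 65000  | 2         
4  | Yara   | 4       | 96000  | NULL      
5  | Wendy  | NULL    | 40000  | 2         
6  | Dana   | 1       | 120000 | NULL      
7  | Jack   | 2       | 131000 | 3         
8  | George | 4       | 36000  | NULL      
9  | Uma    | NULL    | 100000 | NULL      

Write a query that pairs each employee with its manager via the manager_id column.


This is a self-join: employees is joined to a second copy of itself, matching each row's manager_id to another row's id. Use LEFT JOIN so rows with manager_id=NULL are kept.
  - employee 1 (Karen): manager_id=NULL -> NULL
  - employee 2 (Alice): manager_id=NULL -> NULL
  - employee 3 (Julia): manager_id=2 -> Alice
  - employee 4 (Yara): manager_id=NULL -> NULL
  - employee 5 (Wendy): manager_id=2 -> Alice
  - employee 6 (Dana): manager_id=NULL -> NULL
  - employee 7 (Jack): manager_id=3 -> Julia
  - employee 8 (George): manager_id=NULL -> NULL
  - employee 9 (Uma): manager_id=NULL -> NULL

SQL:
SELECT a.name AS item, b.name AS manager
FROM employees a
LEFT JOIN employees b ON a.manager_id = b.id

Result:
item   | manager
-------+--------
Karen  | NULL   
Alice  | NULL   
Julia  | Alice  
Yara   | NULL   
Wendy  | Alice  
Dana   | NULL   
Jack   | Julia  
George | NULL   
Uma    | NULL   


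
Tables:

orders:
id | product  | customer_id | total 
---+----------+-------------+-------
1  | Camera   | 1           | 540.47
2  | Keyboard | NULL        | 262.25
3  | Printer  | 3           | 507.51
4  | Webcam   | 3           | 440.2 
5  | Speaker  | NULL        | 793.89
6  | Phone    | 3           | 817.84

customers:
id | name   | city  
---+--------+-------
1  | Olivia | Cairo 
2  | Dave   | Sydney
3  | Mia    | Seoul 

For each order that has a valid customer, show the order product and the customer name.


INNER JOIN keeps only orders rows whose customer_id matches an id in customers. Walk through each order:
  - order 1 (Camera): customer_id=1 -> matches Olivia
  - order 2 (Keyboard): customer_id=NULL, no match -> dropped
  - order 3 (Printer): customer_id=3 -> matches Mia
  - order 4 (Webcam): customer_id=3 -> matches Mia
  - order 5 (Speaker): customer_id=NULL, no match -> dropped
  - order 6 (Phone): customer_id=3 -> matches Mia
So 2 of 6 rows are dropped.

SQL:
SELECT a.product, b.name AS customer
FROM orders a
INNER JOIN customers b ON a.customer_id = b.id

Result:
product | customer
--------+---------
Camera  | Olivia  
Printer | Mia     
Webcam  | Mia     
Phone   | Mia     


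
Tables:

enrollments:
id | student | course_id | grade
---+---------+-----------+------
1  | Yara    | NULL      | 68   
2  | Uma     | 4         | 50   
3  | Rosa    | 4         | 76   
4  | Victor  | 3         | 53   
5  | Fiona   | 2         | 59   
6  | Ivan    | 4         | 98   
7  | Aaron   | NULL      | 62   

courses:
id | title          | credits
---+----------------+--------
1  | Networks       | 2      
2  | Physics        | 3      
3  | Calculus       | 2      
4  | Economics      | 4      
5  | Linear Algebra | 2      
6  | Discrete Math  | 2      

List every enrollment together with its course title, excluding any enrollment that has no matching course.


INNER JOIN keeps only enrollments rows whose course_id matches an id in courses. Walk through each enrollment:
  - enrollment 1 (Yara): course_id=NULL, no match -> dropped
  - enrollment 2 (Uma): course_id=4 -> matches Economics
  - enrollment 3 (Rosa): course_id=4 -> matches Economics
  - enrollment 4 (Victor): course_id=3 -> matches Calculus
  - enrollment 5 (Fiona): course_id=2 -> matches Physics
  - enrollment 6 (Ivan): course_id=4 -> matches Economics
  - enrollment 7 (Aaron): course_id=NULL, no match -> dropped
So 2 of 7 rows are dropped.

SQL:
SELECT a.student, b.title AS course
FROM enrollments a
INNER JOIN courses b ON a.course_id = b.id

Result:
student | course   
--------+----------
Uma     | Economics
Rosa    | Economics
Victor  | Calculus 
Fiona   | Physics  
Ivan    | Economics


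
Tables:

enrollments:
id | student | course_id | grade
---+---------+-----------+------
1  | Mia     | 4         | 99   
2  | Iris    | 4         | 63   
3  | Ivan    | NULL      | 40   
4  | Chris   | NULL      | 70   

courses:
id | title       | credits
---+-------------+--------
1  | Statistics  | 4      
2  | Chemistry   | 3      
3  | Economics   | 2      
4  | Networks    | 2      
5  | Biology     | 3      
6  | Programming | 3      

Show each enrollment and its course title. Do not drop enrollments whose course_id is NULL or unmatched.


LEFT JOIN keeps every row from enrollments (the left table); where course_id has no match in courses, the course columns become NULL. Walk through each enrollment:
  - enrollment 1 (Mia): course_id=4 -> matches Networks
  - enrollment 2 (Iris): course_id=4 -> matches Networks
  - enrollment 3 (Ivan): course_id=NULL, no match -> kept with NULL
  - enrollment 4 (Chris): course_id=NULL, no match -> kept with NULL
All 4 rows appear; 2 have NULL course.

SQL:
SELECT a.student, b.title AS course
FROM enrollments a
LEFT JOIN courses b ON a.course_id = b.id

Result:
student | course  
--------+---------
Mia     | Networks
Iris    | Networks
Ivan    | NULL    
Chris   | NULL    


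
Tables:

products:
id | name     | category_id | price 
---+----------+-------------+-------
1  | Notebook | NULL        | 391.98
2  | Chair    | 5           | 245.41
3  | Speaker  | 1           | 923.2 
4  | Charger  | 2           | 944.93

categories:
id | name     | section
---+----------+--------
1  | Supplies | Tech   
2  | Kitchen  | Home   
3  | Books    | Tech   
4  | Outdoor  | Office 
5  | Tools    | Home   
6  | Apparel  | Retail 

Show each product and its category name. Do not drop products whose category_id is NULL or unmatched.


LEFT JOIN keeps every row from products (the left table); where category_id has no match in categories, the category columns become NULL. Walk through each product:
  - product 1 (Notebook): category_id=NULL, no match -> kept with NULL
  - product 2 (Chair): category_id=5 -> matches Tools
  - product 3 (Speaker): category_id=1 -> matches Supplies
  - product 4 (Charger): category_id=2 -> matches Kitchen
All 4 rows appear; 1 has NULL category.

SQL:
SELECT a.name, b.name AS category
FROM products a
LEFT JOIN categories b ON a.category_id = b.id

Result:
name     | category
---------+---------
Notebook | NULL    
Chair    | Tools   
Speaker  | Supplies
Charger  | Kitchen 


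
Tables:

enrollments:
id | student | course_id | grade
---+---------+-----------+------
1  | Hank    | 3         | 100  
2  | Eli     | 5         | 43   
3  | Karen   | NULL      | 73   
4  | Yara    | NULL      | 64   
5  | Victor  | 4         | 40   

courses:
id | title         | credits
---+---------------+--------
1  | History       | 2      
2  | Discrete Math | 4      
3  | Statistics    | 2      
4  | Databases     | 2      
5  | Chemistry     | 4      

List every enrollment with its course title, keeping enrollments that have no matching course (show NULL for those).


LEFT JOIN keeps every row from enrollments (the left table); where course_id has no match in courses, the course columns become NULL. Walk through each enrollment:
  - enrollment 1 (Hank): course_id=3 -> matches Statistics
  - enrollment 2 (Eli): course_id=5 -> matches Chemistry
  - enrollment 3 (Karen): course_id=NULL, no match -> kept with NULL
  - enrollment 4 (Yara): course_id=NULL, no match -> kept with NULL
  - enrollment 5 (Victor): course_id=4 -> matches Databases
All 5 rows appear; 2 have NULL course.

SQL:
SELECT a.student, b.title AS course
FROM enrollments a
LEFT JOIN courses b ON a.course_id = b.id

Result:
student | course    
--------+-----------
Hank    | Statistics
Eli     | Chemistry 
Karen   | NULL      
Yara    | NULL      
Victor  | Databases 


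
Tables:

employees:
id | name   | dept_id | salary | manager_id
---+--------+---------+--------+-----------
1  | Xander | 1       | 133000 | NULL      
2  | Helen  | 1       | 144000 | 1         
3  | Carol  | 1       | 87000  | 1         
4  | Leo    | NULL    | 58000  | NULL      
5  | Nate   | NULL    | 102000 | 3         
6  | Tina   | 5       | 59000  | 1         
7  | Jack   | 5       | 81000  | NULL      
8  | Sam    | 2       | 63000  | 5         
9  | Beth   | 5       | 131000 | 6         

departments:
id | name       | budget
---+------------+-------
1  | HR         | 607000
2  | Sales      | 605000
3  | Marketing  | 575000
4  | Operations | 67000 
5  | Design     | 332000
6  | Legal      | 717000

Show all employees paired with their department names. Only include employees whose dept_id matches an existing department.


INNER JOIN keeps only employees rows whose dept_id matches an id in departments. Walk through each employee:
  - employee 1 (Xander): dept_id=1 -> matches HR
  - employee 2 (Helen): dept_id=1 -> matches HR
  - employee 3 (Carol): dept_id=1 -> matches HR
  - employee 4 (Leo): dept_id=NULL, no match -> dropped
  - employee 5 (Nate): dept_id=NULL, no match -> dropped
  - employee 6 (Tina): dept_id=5 -> matches Design
  - employee 7 (Jack): dept_id=5 -> matches Design
  - employee 8 (Sam): dept_id=2 -> matches Sales
  - employee 9 (Beth): dept_id=5 -> matches Design
So 2 of 9 rows are dropped.

SQL:
SELECT a.name, b.name AS department
FROM employees a
INNER JOIN departments b ON a.dept_id = b.id

Result:
name   | department
-------+-----------
Xander | HR        
Helen  | HR        
Carol  | HR        
Tina   | Design    
Jack   | Design    
Sam    | Sales     
Beth   | Design    


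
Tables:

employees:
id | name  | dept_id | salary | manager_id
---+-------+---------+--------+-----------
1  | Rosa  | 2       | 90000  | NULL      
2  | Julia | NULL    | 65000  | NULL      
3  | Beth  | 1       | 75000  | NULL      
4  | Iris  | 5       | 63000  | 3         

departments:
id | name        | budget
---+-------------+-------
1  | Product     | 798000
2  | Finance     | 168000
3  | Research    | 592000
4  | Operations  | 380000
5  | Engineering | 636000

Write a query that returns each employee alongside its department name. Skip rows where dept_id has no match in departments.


INNER JOIN keeps only employees rows whose dept_id matches an id in departments. Walk through each employee:
  - employee 1 (Rosa): dept_id=2 -> matches Finance
  - employee 2 (Julia): dept_id=NULL, no match -> dropped
  - employee 3 (Beth): dept_id=1 -> matches Product
  - employee 4 (Iris): dept_id=5 -> matches Engineering
So 1 of 4 rows is dropped.

SQL:
SELECT a.name, b.name AS department
FROM employees a
INNER JOIN departments b ON a.dept_id = b.id

Result:
name | department 
-----+------------
Rosa | Finance    
Beth | Product    
Iris | Engineering


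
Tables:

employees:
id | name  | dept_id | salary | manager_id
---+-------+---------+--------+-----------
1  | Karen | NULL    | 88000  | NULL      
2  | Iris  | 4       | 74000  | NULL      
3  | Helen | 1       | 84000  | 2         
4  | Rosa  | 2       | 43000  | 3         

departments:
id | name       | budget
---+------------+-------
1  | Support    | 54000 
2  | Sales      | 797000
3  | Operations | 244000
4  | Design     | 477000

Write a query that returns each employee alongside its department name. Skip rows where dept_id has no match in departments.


INNER JOIN keeps only employees rows whose dept_id matches an id in departments. Walk through each employee:
  - employee 1 (Karen): dept_id=NULL, no match -> dropped
  - employee 2 (Iris): dept_id=4 -> matches Design
  - employee 3 (Helen): dept_id=1 -> matches Support
  - employee 4 (Rosa): dept_id=2 -> matches Sales
So 1 of 4 rows is dropped.

SQL:
SELECT a.name, b.name AS department
FROM employees a
INNER JOIN departments b ON a.dept_id = b.id

Result:
name  | department
------+-----------
Iris  | Design    
Helen | Support   
Rosa  | Sales     


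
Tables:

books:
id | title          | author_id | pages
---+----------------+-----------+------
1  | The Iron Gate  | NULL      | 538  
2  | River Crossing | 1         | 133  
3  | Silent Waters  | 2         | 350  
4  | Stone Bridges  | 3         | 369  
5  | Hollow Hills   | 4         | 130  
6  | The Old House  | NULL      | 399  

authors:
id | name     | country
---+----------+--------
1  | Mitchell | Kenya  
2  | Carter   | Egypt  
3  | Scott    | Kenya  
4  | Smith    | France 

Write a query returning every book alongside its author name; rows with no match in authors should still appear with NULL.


LEFT JOIN keeps every row from books (the left table); where author_id has no match in authors, the author columns become NULL. Walk through each book:
  - book 1 (The Iron Gate): author_id=NULL, no match -> kept with NULL
  - book 2 (River Crossing): author_id=1 -> matches Mitchell
  - book 3 (Silent Waters): author_id=2 -> matches Carter
  - book 4 (Stone Bridges): author_id=3 -> matches Scott
  - book 5 (Hollow Hills): author_id=4 -> matches Smith
  - book 6 (The Old House): author_id=NULL, no match -> kept with NULL
All 6 rows appear; 2 have NULL author.

SQL:
SELECT a.title, b.name AS author
FROM books a
LEFT JOIN authors b ON a.author_id = b.id

Result:
title          | author  
---------------+---------
The Iron Gate  | NULL    
River Crossing | Mitchell
Silent Waters  | Carter  
Stone Bridges  | Scott   
Hollow Hills   | Smith   
The Old House  | NULL    


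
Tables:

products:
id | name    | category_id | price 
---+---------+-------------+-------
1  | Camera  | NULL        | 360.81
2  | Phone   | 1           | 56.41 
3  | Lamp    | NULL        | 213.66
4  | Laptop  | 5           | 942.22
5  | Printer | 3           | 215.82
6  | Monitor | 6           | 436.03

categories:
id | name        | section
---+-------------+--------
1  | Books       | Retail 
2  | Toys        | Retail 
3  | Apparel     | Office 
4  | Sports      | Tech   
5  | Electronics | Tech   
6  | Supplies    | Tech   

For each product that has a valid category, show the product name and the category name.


INNER JOIN keeps only products rows whose category_id matches an id in categories. Walk through each product:
  - product 1 (Camera): category_id=NULL, no match -> dropped
  - product 2 (Phone): category_id=1 -> matches Books
  - product 3 (Lamp): category_id=NULL, no match -> dropped
  - product 4 (Laptop): category_id=5 -> matches Electronics
  - product 5 (Printer): category_id=3 -> matches Apparel
  - product 6 (Monitor): category_id=6 -> matches Supplies
So 2 of 6 rows are dropped.

SQL:
SELECT a.name, b.name AS category
FROM products a
INNER JOIN categories b ON a.category_id = b.id

Result:
name    | category   
--------+------------
Phone   | Books      
Laptop  | Electronics
Printer | Apparel    
Monitor | Supplies   


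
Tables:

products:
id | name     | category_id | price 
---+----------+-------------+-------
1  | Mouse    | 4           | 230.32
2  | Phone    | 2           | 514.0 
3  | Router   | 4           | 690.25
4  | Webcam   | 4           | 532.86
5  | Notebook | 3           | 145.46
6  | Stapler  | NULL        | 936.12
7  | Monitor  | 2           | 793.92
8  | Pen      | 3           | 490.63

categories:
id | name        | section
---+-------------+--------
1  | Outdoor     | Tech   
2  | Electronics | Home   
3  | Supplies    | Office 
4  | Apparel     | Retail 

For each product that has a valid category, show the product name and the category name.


INNER JOIN keeps only products rows whose category_id matches an id in categories. Walk through each product:
  - product 1 (Mouse): category_id=4 -> matches Apparel
  - product 2 (Phone): category_id=2 -> matches Electronics
  - product 3 (Router): category_id=4 -> matches Apparel
  - product 4 (Webcam): category_id=4 -> matches Apparel
  - product 5 (Notebook): category_id=3 -> matches Supplies
  - product 6 (Stapler): category_id=NULL, no match -> dropped
  - product 7 (Monitor): category_id=2 -> matches Electronics
  - product 8 (Pen): category_id=3 -> matches Supplies
So 1 of 8 rows is dropped.

SQL:
SELECT a.name, b.name AS category
FROM products a
INNER JOIN categories b ON a.category_id = b.id

Result:
name     | category   
---------+------------
Mouse    | Apparel    
Phone    | Electronics
Router   | Apparel    
Webcam   | Apparel    
Notebook | Supplies   
Monitor  | Electronics
Pen      | Supplies   


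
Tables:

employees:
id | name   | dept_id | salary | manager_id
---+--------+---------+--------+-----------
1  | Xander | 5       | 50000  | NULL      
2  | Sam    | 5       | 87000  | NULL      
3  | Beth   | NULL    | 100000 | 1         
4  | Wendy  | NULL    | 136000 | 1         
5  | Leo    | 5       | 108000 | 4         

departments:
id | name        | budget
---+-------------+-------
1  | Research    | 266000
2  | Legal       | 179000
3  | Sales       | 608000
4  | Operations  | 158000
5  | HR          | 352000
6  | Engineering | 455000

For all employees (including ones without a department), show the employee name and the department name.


LEFT JOIN keeps every row from employees (the left table); where dept_id has no match in departments, the department columns become NULL. Walk through each employee:
  - employee 1 (Xander): dept_id=5 -> matches HR
  - employee 2 (Sam): dept_id=5 -> matches HR
  - employee 3 (Beth): dept_id=NULL, no match -> kept with NULL
  - employee 4 (Wendy): dept_id=NULL, no match -> kept with NULL
  - employee 5 (Leo): dept_id=5 -> matches HR
All 5 rows appear; 2 have NULL department.

SQL:
SELECT a.name, b.name AS department
FROM employees a
LEFT JOIN departments b ON a.dept_id = b.id

Result:
name   | department
-------+-----------
Xander | HR        
Sam    | HR        
Beth   | NULL      
Wendy  | NULL      
Leo    | HR        


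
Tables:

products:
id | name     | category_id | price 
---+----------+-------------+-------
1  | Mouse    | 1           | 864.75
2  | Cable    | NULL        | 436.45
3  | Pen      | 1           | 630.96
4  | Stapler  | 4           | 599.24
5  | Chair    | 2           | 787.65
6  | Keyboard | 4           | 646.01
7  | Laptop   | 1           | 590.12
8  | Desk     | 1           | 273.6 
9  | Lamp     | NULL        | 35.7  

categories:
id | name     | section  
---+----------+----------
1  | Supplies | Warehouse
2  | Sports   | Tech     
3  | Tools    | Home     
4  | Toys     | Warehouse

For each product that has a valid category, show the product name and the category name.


INNER JOIN keeps only products rows whose category_id matches an id in categories. Walk through each product:
  - product 1 (Mouse): category_id=1 -> matches Supplies
  - product 2 (Cable): category_id=NULL, no match -> dropped
  - product 3 (Pen): category_id=1 -> matches Supplies
  - product 4 (Stapler): category_id=4 -> matches Toys
  - product 5 (Chair): category_id=2 -> matches Sports
  - product 6 (Keyboard): category_id=4 -> matches Toys
  - product 7 (Laptop): category_id=1 -> matches Supplies
  - product 8 (Desk): category_id=1 -> matches Supplies
  - product 9 (Lamp): category_id=NULL, no match -> dropped
So 2 of 9 rows are dropped.

SQL:
SELECT a.name, b.name AS category
FROM products a
INNER JOIN categories b ON a.category_id = b.id

Result:
name     | category
---------+---------
Mouse    | Supplies
Pen      | Supplies
Stapler  | Toys    
Chair    | Sports  
Keyboard | Toys    
Laptop   | Supplies
Desk     | Supplies


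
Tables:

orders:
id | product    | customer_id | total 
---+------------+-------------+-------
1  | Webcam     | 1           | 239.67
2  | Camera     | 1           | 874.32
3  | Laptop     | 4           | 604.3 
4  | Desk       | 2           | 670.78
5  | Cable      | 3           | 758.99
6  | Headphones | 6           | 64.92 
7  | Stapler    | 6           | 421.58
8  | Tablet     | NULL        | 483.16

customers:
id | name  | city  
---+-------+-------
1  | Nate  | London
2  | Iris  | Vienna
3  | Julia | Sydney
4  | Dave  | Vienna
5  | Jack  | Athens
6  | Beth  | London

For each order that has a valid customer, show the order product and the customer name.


INNER JOIN keeps only orders rows whose customer_id matches an id in customers. Walk through each order:
  - order 1 (Webcam): customer_id=1 -> matches Nate
  - order 2 (Camera): customer_id=1 -> matches Nate
  - order 3 (Laptop): customer_id=4 -> matches Dave
  - order 4 (Desk): customer_id=2 -> matches Iris
  - order 5 (Cable): customer_id=3 -> matches Julia
  - order 6 (Headphones): customer_id=6 -> matches Beth
  - order 7 (Stapler): customer_id=6 -> matches Beth
  - order 8 (Tablet): customer_id=NULL, no match -> dropped
So 1 of 8 rows is dropped.

SQL:
SELECT a.product, b.name AS customer
FROM orders a
INNER JOIN customers b ON a.customer_id = b.id

Result:
product    | customer
-----------+---------
Webcam     | Nate    
Camera     | Nate    
Laptop     | Dave    
Desk       | Iris    
Cable      | Julia   
Headphones | Beth    
Stapler    | Beth    


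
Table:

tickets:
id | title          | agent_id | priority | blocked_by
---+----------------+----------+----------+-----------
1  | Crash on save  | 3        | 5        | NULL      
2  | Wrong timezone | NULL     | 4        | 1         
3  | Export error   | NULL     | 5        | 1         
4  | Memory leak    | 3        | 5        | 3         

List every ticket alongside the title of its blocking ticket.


This is a self-join: tickets is joined to a second copy of itself, matching each row's blocked_by to another row's id. Use LEFT JOIN so rows with blocked_by=NULL are kept.
  - ticket 1 (Crash on save): blocked_by=NULL -> NULL
  - ticket 2 (Wrong timezone): blocked_by=1 -> Crash on save
  - ticket 3 (Export error): blocked_by=1 -> Crash on save
  - ticket 4 (Memory leak): blocked_by=3 -> Export error

SQL:
SELECT a.title AS item, b.title AS blocked_by
FROM tickets a
LEFT JOIN tickets b ON a.blocked_by = b.id

Result:
item           | blocked_by   
---------------+--------------
Crash on save  | NULL         
Wrong timezone | Crash on save
Export error   | Crash on save
Memory leak    | Export error 


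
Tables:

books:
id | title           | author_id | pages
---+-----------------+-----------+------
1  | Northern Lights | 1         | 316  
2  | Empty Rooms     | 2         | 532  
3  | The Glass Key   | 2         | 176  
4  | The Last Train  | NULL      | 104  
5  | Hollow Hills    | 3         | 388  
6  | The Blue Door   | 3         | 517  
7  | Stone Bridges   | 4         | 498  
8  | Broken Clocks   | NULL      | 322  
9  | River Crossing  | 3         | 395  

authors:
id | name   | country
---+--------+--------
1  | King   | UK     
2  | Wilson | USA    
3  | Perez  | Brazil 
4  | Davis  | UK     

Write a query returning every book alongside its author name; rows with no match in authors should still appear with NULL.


LEFT JOIN keeps every row from books (the left table); where author_id has no match in authors, the author columns become NULL. Walk through each book:
  - book 1 (Northern Lights): author_id=1 -> matches King
  - book 2 (Empty Rooms): author_id=2 -> matches Wilson
  - book 3 (The Glass Key): author_id=2 -> matches Wilson
  - book 4 (The Last Train): author_id=NULL, no match -> kept with NULL
  - book 5 (Hollow Hills): author_id=3 -> matches Perez
  - book 6 (The Blue Door): author_id=3 -> matches Perez
  - book 7 (Stone Bridges): author_id=4 -> matches Davis
  - book 8 (Broken Clocks): author_id=NULL, no match -> kept with NULL
  - book 9 (River Crossing): author_id=3 -> matches Perez
All 9 rows appear; 2 have NULL author.

SQL:
SELECT a.title, b.name AS author
FROM books a
LEFT JOIN authors b ON a.author_id = b.id

Result:
title           | author
----------------+-------
Northern Lights | King  
Empty Rooms     | Wilson
The Glass Key   | Wilson
The Last Train  | NULL  
Hollow Hills    | Perez 
The Blue Door   | Perez 
Stone Bridges   | Davis 
Broken Clocks   | NULL  
River Crossing  | Perez 
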